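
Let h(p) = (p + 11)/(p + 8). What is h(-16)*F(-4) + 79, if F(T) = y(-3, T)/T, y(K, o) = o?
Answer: 637/8 ≈ 79.625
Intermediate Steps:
F(T) = 1 (F(T) = T/T = 1)
h(p) = (11 + p)/(8 + p)
h(-16)*F(-4) + 79 = ((11 - 16)/(8 - 16))*1 + 79 = (-5/(-8))*1 + 79 = -⅛*(-5)*1 + 79 = (5/8)*1 + 79 = 5/8 + 79 = 637/8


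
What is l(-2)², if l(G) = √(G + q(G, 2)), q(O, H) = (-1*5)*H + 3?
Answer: -9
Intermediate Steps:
q(O, H) = 3 - 5*H (q(O, H) = -5*H + 3 = 3 - 5*H)
l(G) = √(-7 + G) (l(G) = √(G + (3 - 5*2)) = √(G + (3 - 10)) = √(G - 7) = √(-7 + G))
l(-2)² = (√(-7 - 2))² = (√(-9))² = (3*I)² = -9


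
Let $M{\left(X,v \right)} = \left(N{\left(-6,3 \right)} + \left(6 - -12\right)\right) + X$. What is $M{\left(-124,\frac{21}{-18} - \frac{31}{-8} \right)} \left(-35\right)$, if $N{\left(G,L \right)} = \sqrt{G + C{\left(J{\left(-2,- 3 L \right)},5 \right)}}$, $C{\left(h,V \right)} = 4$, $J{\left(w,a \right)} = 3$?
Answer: $3710 - 35 i \sqrt{2} \approx 3710.0 - 49.497 i$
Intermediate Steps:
$N{\left(G,L \right)} = \sqrt{4 + G}$ ($N{\left(G,L \right)} = \sqrt{G + 4} = \sqrt{4 + G}$)
$M{\left(X,v \right)} = 18 + X + i \sqrt{2}$ ($M{\left(X,v \right)} = \left(\sqrt{4 - 6} + \left(6 - -12\right)\right) + X = \left(\sqrt{-2} + \left(6 + 12\right)\right) + X = \left(i \sqrt{2} + 18\right) + X = \left(18 + i \sqrt{2}\right) + X = 18 + X + i \sqrt{2}$)
$M{\left(-124,\frac{21}{-18} - \frac{31}{-8} \right)} \left(-35\right) = \left(18 - 124 + i \sqrt{2}\right) \left(-35\right) = \left(-106 + i \sqrt{2}\right) \left(-35\right) = 3710 - 35 i \sqrt{2}$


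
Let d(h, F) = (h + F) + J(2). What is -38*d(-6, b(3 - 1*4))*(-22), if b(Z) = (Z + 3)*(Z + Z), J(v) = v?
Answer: -6688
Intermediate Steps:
b(Z) = 2*Z*(3 + Z) (b(Z) = (3 + Z)*(2*Z) = 2*Z*(3 + Z))
d(h, F) = 2 + F + h (d(h, F) = (h + F) + 2 = (F + h) + 2 = 2 + F + h)
-38*d(-6, b(3 - 1*4))*(-22) = -38*(2 + 2*(3 - 1*4)*(3 + (3 - 1*4)) - 6)*(-22) = -38*(2 + 2*(3 - 4)*(3 + (3 - 4)) - 6)*(-22) = -38*(2 + 2*(-1)*(3 - 1) - 6)*(-22) = -38*(2 + 2*(-1)*2 - 6)*(-22) = -38*(2 - 4 - 6)*(-22) = -38*(-8)*(-22) = 304*(-22) = -6688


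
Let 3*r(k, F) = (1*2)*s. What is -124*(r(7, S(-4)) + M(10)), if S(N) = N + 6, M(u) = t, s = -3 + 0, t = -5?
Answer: 868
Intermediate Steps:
s = -3
M(u) = -5
S(N) = 6 + N
r(k, F) = -2 (r(k, F) = ((1*2)*(-3))/3 = (2*(-3))/3 = (1/3)*(-6) = -2)
-124*(r(7, S(-4)) + M(10)) = -124*(-2 - 5) = -124*(-7) = 868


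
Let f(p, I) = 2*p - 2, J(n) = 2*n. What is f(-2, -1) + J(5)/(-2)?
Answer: -11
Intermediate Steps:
f(p, I) = -2 + 2*p
f(-2, -1) + J(5)/(-2) = (-2 + 2*(-2)) + (2*5)/(-2) = (-2 - 4) + 10*(-½) = -6 - 5 = -11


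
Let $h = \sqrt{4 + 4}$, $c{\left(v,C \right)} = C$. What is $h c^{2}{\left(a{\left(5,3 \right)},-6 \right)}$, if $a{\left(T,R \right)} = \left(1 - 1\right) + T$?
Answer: $72 \sqrt{2} \approx 101.82$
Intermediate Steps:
$a{\left(T,R \right)} = T$ ($a{\left(T,R \right)} = 0 + T = T$)
$h = 2 \sqrt{2}$ ($h = \sqrt{8} = 2 \sqrt{2} \approx 2.8284$)
$h c^{2}{\left(a{\left(5,3 \right)},-6 \right)} = 2 \sqrt{2} \left(-6\right)^{2} = 2 \sqrt{2} \cdot 36 = 72 \sqrt{2}$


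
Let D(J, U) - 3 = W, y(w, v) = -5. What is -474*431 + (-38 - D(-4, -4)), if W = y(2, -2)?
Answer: -204330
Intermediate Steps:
W = -5
D(J, U) = -2 (D(J, U) = 3 - 5 = -2)
-474*431 + (-38 - D(-4, -4)) = -474*431 + (-38 - 1*(-2)) = -204294 + (-38 + 2) = -204294 - 36 = -204330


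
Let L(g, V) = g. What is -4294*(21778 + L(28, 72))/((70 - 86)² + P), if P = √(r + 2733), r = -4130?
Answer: -23970550784/66933 + 93634964*I*√1397/66933 ≈ -3.5813e+5 + 52287.0*I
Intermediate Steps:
P = I*√1397 (P = √(-4130 + 2733) = √(-1397) = I*√1397 ≈ 37.376*I)
-4294*(21778 + L(28, 72))/((70 - 86)² + P) = -4294*(21778 + 28)/((70 - 86)² + I*√1397) = -4294*21806/((-16)² + I*√1397) = -4294*21806/(256 + I*√1397) = -4294/(128/10903 + I*√1397/21806)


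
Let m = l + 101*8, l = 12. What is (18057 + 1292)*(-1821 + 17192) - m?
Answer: 297412659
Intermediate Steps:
m = 820 (m = 12 + 101*8 = 12 + 808 = 820)
(18057 + 1292)*(-1821 + 17192) - m = (18057 + 1292)*(-1821 + 17192) - 1*820 = 19349*15371 - 820 = 297413479 - 820 = 297412659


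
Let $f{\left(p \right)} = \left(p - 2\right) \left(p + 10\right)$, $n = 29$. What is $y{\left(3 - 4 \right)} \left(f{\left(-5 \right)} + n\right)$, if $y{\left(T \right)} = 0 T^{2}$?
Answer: $0$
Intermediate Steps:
$f{\left(p \right)} = \left(-2 + p\right) \left(10 + p\right)$
$y{\left(T \right)} = 0$
$y{\left(3 - 4 \right)} \left(f{\left(-5 \right)} + n\right) = 0 \left(\left(-20 + \left(-5\right)^{2} + 8 \left(-5\right)\right) + 29\right) = 0 \left(\left(-20 + 25 - 40\right) + 29\right) = 0 \left(-35 + 29\right) = 0 \left(-6\right) = 0$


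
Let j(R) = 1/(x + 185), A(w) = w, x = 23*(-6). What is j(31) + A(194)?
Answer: 9119/47 ≈ 194.02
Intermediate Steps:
x = -138
j(R) = 1/47 (j(R) = 1/(-138 + 185) = 1/47)
j(31) + A(194) = 1/47 + 194 = 9119/47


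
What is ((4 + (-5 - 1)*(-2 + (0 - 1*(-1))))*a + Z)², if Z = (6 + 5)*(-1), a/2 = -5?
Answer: 12321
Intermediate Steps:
a = -10 (a = 2*(-5) = -10)
Z = -11 (Z = 11*(-1) = -11)
((4 + (-5 - 1)*(-2 + (0 - 1*(-1))))*a + Z)² = ((4 + (-5 - 1)*(-2 + (0 - 1*(-1))))*(-10) - 11)² = ((4 - 6*(-2 + (0 + 1)))*(-10) - 11)² = ((4 - 6*(-2 + 1))*(-10) - 11)² = ((4 - 6*(-1))*(-10) - 11)² = ((4 + 6)*(-10) - 11)² = (10*(-10) - 11)² = (-100 - 11)² = (-111)² = 12321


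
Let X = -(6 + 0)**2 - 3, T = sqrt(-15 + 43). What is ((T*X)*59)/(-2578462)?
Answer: 2301*sqrt(7)/1289231 ≈ 0.0047221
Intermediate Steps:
T = 2*sqrt(7) (T = sqrt(28) = 2*sqrt(7) ≈ 5.2915)
X = -39 (X = -1*6**2 - 3 = -1*36 - 3 = -36 - 3 = -39)
((T*X)*59)/(-2578462) = (((2*sqrt(7))*(-39))*59)/(-2578462) = (-78*sqrt(7)*59)*(-1/2578462) = -4602*sqrt(7)*(-1/2578462) = 2301*sqrt(7)/1289231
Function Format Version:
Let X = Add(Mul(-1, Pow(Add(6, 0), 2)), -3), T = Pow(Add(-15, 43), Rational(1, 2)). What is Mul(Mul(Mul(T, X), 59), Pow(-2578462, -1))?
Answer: Mul(Rational(2301, 1289231), Pow(7, Rational(1, 2))) ≈ 0.0047221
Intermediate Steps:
T = Mul(2, Pow(7, Rational(1, 2))) (T = Pow(28, Rational(1, 2)) = Mul(2, Pow(7, Rational(1, 2))) ≈ 5.2915)
X = -39 (X = Add(Mul(-1, Pow(6, 2)), -3) = Add(Mul(-1, 36), -3) = Add(-36, -3) = -39)
Mul(Mul(Mul(T, X), 59), Pow(-2578462, -1)) = Mul(Mul(Mul(Mul(2, Pow(7, Rational(1, 2))), -39), 59), Pow(-2578462, -1)) = Mul(Mul(Mul(-78, Pow(7, Rational(1, 2))), 59), Rational(-1, 2578462)) = Mul(Mul(-4602, Pow(7, Rational(1, 2))), Rational(-1, 2578462)) = Mul(Rational(2301, 1289231), Pow(7, Rational(1, 2)))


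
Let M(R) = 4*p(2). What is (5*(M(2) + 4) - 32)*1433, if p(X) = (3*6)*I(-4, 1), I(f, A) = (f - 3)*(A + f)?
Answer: 10816284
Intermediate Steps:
I(f, A) = (-3 + f)*(A + f)
p(X) = 378 (p(X) = (3*6)*((-4)² - 3*1 - 3*(-4) + 1*(-4)) = 18*(16 - 3 + 12 - 4) = 18*21 = 378)
M(R) = 1512 (M(R) = 4*378 = 1512)
(5*(M(2) + 4) - 32)*1433 = (5*(1512 + 4) - 32)*1433 = (5*1516 - 32)*1433 = (7580 - 32)*1433 = 7548*1433 = 10816284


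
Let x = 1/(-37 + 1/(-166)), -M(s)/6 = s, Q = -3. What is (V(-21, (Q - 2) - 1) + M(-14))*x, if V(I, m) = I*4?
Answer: 0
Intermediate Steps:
V(I, m) = 4*I
M(s) = -6*s
x = -166/6143 (x = 1/(-37 - 1/166) = 1/(-6143/166) = -166/6143 ≈ -0.027023)
(V(-21, (Q - 2) - 1) + M(-14))*x = (4*(-21) - 6*(-14))*(-166/6143) = (-84 + 84)*(-166/6143) = 0*(-166/6143) = 0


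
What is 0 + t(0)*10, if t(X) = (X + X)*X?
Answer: 0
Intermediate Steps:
t(X) = 2*X² (t(X) = (2*X)*X = 2*X²)
0 + t(0)*10 = 0 + (2*0²)*10 = 0 + (2*0)*10 = 0 + 0*10 = 0 + 0 = 0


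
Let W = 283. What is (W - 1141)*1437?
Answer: -1232946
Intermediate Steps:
(W - 1141)*1437 = (283 - 1141)*1437 = -858*1437 = -1232946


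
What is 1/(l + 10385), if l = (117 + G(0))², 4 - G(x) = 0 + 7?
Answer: 1/23381 ≈ 4.2770e-5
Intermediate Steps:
G(x) = -3 (G(x) = 4 - (0 + 7) = 4 - 1*7 = 4 - 7 = -3)
l = 12996 (l = (117 - 3)² = 114² = 12996)
1/(l + 10385) = 1/(12996 + 10385) = 1/23381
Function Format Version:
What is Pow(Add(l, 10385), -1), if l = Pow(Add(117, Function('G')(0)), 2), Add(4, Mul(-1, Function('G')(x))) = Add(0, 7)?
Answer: Rational(1, 23381) ≈ 4.2770e-5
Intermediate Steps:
Function('G')(x) = -3 (Function('G')(x) = Add(4, Mul(-1, Add(0, 7))) = Add(4, Mul(-1, 7)) = Add(4, -7) = -3)
l = 12996 (l = Pow(Add(117, -3), 2) = Pow(114, 2) = 12996)
Pow(Add(l, 10385), -1) = Pow(Add(12996, 10385), -1) = Pow(23381, -1) = Rational(1, 23381)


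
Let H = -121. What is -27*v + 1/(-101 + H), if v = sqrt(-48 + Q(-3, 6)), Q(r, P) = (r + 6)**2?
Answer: -1/222 - 27*I*sqrt(39) ≈ -0.0045045 - 168.61*I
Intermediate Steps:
Q(r, P) = (6 + r)**2
v = I*sqrt(39) (v = sqrt(-48 + (6 - 3)**2) = sqrt(-48 + 3**2) = sqrt(-48 + 9) = sqrt(-39) = I*sqrt(39) ≈ 6.245*I)
-27*v + 1/(-101 + H) = -27*I*sqrt(39) + 1/(-101 - 121) = -27*I*sqrt(39) + 1/(-222) = -27*I*sqrt(39) - 1/222 = -1/222 - 27*I*sqrt(39)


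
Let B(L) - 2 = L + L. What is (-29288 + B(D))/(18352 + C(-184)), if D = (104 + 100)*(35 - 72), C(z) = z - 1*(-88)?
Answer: -22191/9128 ≈ -2.4311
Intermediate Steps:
C(z) = 88 + z (C(z) = z + 88 = 88 + z)
D = -7548 (D = 204*(-37) = -7548)
B(L) = 2 + 2*L (B(L) = 2 + (L + L) = 2 + 2*L)
(-29288 + B(D))/(18352 + C(-184)) = (-29288 + (2 + 2*(-7548)))/(18352 + (88 - 184)) = (-29288 + (2 - 15096))/(18352 - 96) = (-29288 - 15094)/18256 = -44382*1/18256 = -22191/9128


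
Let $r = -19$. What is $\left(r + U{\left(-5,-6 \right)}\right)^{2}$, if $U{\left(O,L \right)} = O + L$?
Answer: $900$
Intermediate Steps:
$U{\left(O,L \right)} = L + O$
$\left(r + U{\left(-5,-6 \right)}\right)^{2} = \left(-19 - 11\right)^{2} = \left(-30\right)^{2} = 900$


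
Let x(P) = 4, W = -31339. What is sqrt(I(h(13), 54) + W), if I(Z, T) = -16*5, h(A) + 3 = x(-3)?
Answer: 3*I*sqrt(3491) ≈ 177.25*I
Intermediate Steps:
h(A) = 1 (h(A) = -3 + 4 = 1)
I(Z, T) = -80
sqrt(I(h(13), 54) + W) = sqrt(-80 - 31339) = sqrt(-31419) = 3*I*sqrt(3491)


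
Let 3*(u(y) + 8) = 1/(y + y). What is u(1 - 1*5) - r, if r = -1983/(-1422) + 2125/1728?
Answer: -1456027/136512 ≈ -10.666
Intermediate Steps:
u(y) = -8 + 1/(6*y) (u(y) = -8 + 1/(3*(y + y)) = -8 + 1/(3*((2*y))) = -8 + (1/(2*y))/3 = -8 + 1/(6*y))
r = 358243/136512 (r = -1983*(-1/1422) + 2125*(1/1728) = 661/474 + 2125/1728 = 358243/136512 ≈ 2.6243)
u(1 - 1*5) - r = (-8 + 1/(6*(1 - 1*5))) - 1*358243/136512 = (-8 + 1/(6*(1 - 5))) - 358243/136512 = (-8 + (⅙)/(-4)) - 358243/136512 = (-8 + (⅙)*(-¼)) - 358243/136512 = (-8 - 1/24) - 358243/136512 = -193/24 - 358243/136512 = -1456027/136512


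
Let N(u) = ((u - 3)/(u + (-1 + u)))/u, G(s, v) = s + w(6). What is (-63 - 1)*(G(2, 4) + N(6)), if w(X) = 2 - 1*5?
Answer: 672/11 ≈ 61.091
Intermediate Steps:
w(X) = -3 (w(X) = 2 - 5 = -3)
G(s, v) = -3 + s (G(s, v) = s - 3 = -3 + s)
N(u) = (-3 + u)/(u*(-1 + 2*u)) (N(u) = ((-3 + u)/(-1 + 2*u))/u = (-3 + u)/(u*(-1 + 2*u)))
(-63 - 1)*(G(2, 4) + N(6)) = (-63 - 1)*((-3 + 2) + (-3 + 6)/(6*(-1 + 2*6))) = -64*(-1 + (⅙)*3/(-1 + 12)) = -64*(-1 + (⅙)*3/11) = -64*(-1 + (⅙)*(1/11)*3) = -64*(-1 + 1/22) = -64*(-21/22) = 672/11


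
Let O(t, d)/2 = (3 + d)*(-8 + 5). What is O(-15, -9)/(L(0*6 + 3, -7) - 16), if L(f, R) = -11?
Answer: -4/3 ≈ -1.3333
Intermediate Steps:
O(t, d) = -18 - 6*d (O(t, d) = 2*((3 + d)*(-8 + 5)) = 2*((3 + d)*(-3)) = 2*(-9 - 3*d) = -18 - 6*d)
O(-15, -9)/(L(0*6 + 3, -7) - 16) = (-18 - 6*(-9))/(-11 - 16) = (-18 + 54)/(-27) = -1/27*36 = -4/3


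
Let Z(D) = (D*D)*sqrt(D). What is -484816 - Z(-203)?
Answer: -484816 - 41209*I*sqrt(203) ≈ -4.8482e+5 - 5.8714e+5*I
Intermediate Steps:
Z(D) = D**(5/2) (Z(D) = D**2*sqrt(D) = D**(5/2))
-484816 - Z(-203) = -484816 - (-203)**(5/2) = -484816 - 41209*I*sqrt(203)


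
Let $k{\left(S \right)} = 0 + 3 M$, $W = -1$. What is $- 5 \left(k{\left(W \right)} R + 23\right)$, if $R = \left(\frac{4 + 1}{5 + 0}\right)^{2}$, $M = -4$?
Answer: $-55$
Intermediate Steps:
$k{\left(S \right)} = -12$ ($k{\left(S \right)} = 0 + 3 \left(-4\right) = 0 - 12 = -12$)
$R = 1$ ($R = \left(\frac{5}{5}\right)^{2} = \left(5 \cdot \frac{1}{5}\right)^{2} = 1^{2} = 1$)
$- 5 \left(k{\left(W \right)} R + 23\right) = - 5 \left(\left(-12\right) 1 + 23\right) = - 5 \left(-12 + 23\right) = \left(-5\right) 11 = -55$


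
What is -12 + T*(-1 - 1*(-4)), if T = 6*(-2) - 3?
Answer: -57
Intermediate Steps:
T = -15 (T = -12 - 3 = -15)
-12 + T*(-1 - 1*(-4)) = -12 - 15*(-1 - 1*(-4)) = -12 - 15*(-1 + 4) = -12 - 15*3 = -12 - 45 = -57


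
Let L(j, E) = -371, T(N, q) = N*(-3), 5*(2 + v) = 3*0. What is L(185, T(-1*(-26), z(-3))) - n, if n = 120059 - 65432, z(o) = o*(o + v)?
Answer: -54998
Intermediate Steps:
v = -2 (v = -2 + (3*0)/5 = -2 + (⅕)*0 = -2 + 0 = -2)
z(o) = o*(-2 + o) (z(o) = o*(o - 2) = o*(-2 + o))
T(N, q) = -3*N
n = 54627
L(185, T(-1*(-26), z(-3))) - n = -371 - 1*54627 = -371 - 54627 = -54998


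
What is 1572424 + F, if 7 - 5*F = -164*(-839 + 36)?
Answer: 1546087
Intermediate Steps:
F = -26337 (F = 7/5 - (-164)*(-839 + 36)/5 = 7/5 - (-164)*(-803)/5 = 7/5 - ⅕*131692 = 7/5 - 131692/5 = -26337)
1572424 + F = 1572424 - 26337 = 1546087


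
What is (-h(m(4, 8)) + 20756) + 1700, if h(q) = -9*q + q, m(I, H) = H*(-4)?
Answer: 22200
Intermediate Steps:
m(I, H) = -4*H
h(q) = -8*q
(-h(m(4, 8)) + 20756) + 1700 = (-(-8)*(-4*8) + 20756) + 1700 = (-(-8)*(-32) + 20756) + 1700 = (-1*256 + 20756) + 1700 = (-256 + 20756) + 1700 = 20500 + 1700 = 22200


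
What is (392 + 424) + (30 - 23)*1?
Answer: 823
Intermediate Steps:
(392 + 424) + (30 - 23)*1 = 816 + 7*1 = 816 + 7 = 823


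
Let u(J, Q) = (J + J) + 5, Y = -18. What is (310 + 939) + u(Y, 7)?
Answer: 1218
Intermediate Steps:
u(J, Q) = 5 + 2*J (u(J, Q) = 2*J + 5 = 5 + 2*J)
(310 + 939) + u(Y, 7) = (310 + 939) + (5 + 2*(-18)) = 1249 + (5 - 36) = 1249 - 31 = 1218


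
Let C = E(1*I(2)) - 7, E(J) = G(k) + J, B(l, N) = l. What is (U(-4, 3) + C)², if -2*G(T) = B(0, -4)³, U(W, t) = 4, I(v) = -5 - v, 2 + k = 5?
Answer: 100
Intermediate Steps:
k = 3 (k = -2 + 5 = 3)
G(T) = 0 (G(T) = -½*0³ = -½*0 = 0)
E(J) = J (E(J) = 0 + J = J)
C = -14 (C = 1*(-5 - 1*2) - 7 = 1*(-5 - 2) - 7 = 1*(-7) - 7 = -7 - 7 = -14)
(U(-4, 3) + C)² = (4 - 14)² = (-10)² = 100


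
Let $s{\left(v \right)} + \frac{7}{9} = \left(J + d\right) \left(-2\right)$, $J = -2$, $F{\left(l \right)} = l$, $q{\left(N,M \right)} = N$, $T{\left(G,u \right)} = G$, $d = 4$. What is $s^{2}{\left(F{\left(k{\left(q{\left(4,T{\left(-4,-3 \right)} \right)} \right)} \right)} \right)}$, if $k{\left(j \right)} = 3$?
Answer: $\frac{1849}{81} \approx 22.827$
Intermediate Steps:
$s{\left(v \right)} = - \frac{43}{9}$ ($s{\left(v \right)} = - \frac{7}{9} + \left(-2 + 4\right) \left(-2\right) = - \frac{7}{9} + 2 \left(-2\right) = - \frac{7}{9} - 4 = - \frac{43}{9}$)
$s^{2}{\left(F{\left(k{\left(q{\left(4,T{\left(-4,-3 \right)} \right)} \right)} \right)} \right)} = \left(- \frac{43}{9}\right)^{2} = \frac{1849}{81}$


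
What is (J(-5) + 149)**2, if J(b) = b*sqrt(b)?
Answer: 22076 - 1490*I*sqrt(5) ≈ 22076.0 - 3331.7*I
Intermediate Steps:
J(b) = b**(3/2)
(J(-5) + 149)**2 = ((-5)**(3/2) + 149)**2 = (-5*I*sqrt(5) + 149)**2 = (149 - 5*I*sqrt(5))**2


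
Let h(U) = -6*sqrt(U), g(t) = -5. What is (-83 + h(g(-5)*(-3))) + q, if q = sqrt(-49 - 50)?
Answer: -83 - 6*sqrt(15) + 3*I*sqrt(11) ≈ -106.24 + 9.9499*I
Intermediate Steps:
q = 3*I*sqrt(11) (q = sqrt(-99) = 3*I*sqrt(11) ≈ 9.9499*I)
(-83 + h(g(-5)*(-3))) + q = (-83 - 6*sqrt(15)) + 3*I*sqrt(11) = -83 - 6*sqrt(15) + 3*I*sqrt(11)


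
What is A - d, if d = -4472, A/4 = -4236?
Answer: -12472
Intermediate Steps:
A = -16944 (A = 4*(-4236) = -16944)
A - d = -16944 - 1*(-4472) = -16944 + 4472 = -12472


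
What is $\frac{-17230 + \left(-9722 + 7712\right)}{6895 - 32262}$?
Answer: $\frac{19240}{25367} \approx 0.75847$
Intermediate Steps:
$\frac{-17230 + \left(-9722 + 7712\right)}{6895 - 32262} = \frac{-17230 - 2010}{-25367} = \left(-19240\right) \left(- \frac{1}{25367}\right) = \frac{19240}{25367}$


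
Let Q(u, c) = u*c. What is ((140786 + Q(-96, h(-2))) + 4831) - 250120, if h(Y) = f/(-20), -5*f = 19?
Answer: -2613031/25 ≈ -1.0452e+5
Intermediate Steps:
f = -19/5 (f = -⅕*19 = -19/5 ≈ -3.8000)
h(Y) = 19/100 (h(Y) = -19/5/(-20) = -19/5*(-1/20) = 19/100)
Q(u, c) = c*u
((140786 + Q(-96, h(-2))) + 4831) - 250120 = ((140786 + (19/100)*(-96)) + 4831) - 250120 = ((140786 - 456/25) + 4831) - 250120 = (3519194/25 + 4831) - 250120 = 3639969/25 - 250120 = -2613031/25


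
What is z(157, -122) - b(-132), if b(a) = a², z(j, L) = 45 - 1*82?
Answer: -17461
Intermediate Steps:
z(j, L) = -37 (z(j, L) = 45 - 82 = -37)
z(157, -122) - b(-132) = -37 - 1*(-132)² = -37 - 1*17424 = -37 - 17424 = -17461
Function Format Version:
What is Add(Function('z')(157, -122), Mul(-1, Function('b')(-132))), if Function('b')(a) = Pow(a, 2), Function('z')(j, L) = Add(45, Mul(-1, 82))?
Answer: -17461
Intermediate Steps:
Function('z')(j, L) = -37 (Function('z')(j, L) = Add(45, -82) = -37)
Add(Function('z')(157, -122), Mul(-1, Function('b')(-132))) = Add(-37, Mul(-1, Pow(-132, 2))) = Add(-37, Mul(-1, 17424)) = Add(-37, -17424) = -17461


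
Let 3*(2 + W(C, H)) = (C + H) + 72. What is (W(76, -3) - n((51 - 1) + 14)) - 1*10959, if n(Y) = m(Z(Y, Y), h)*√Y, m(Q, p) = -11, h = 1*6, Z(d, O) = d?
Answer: -32474/3 ≈ -10825.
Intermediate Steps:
h = 6
n(Y) = -11*√Y
W(C, H) = 22 + C/3 + H/3 (W(C, H) = -2 + ((C + H) + 72)/3 = -2 + (72 + C + H)/3 = -2 + (24 + C/3 + H/3) = 22 + C/3 + H/3)
(W(76, -3) - n((51 - 1) + 14)) - 1*10959 = ((22 + (⅓)*76 + (⅓)*(-3)) - (-11)*√((51 - 1) + 14)) - 1*10959 = ((22 + 76/3 - 1) - (-11)*√(50 + 14)) - 10959 = (139/3 - (-11)*√64) - 10959 = (139/3 - (-11)*8) - 10959 = (139/3 - 1*(-88)) - 10959 = (139/3 + 88) - 10959 = 403/3 - 10959 = -32474/3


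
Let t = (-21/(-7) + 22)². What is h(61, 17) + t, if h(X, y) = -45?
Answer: 580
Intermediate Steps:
t = 625 (t = (-21*(-⅐) + 22)² = (3 + 22)² = 25² = 625)
h(61, 17) + t = -45 + 625 = 580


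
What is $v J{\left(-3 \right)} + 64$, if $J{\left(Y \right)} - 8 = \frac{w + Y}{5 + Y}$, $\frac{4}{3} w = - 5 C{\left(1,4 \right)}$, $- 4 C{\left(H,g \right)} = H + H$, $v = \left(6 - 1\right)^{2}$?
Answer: $\frac{3999}{16} \approx 249.94$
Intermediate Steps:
$v = 25$ ($v = 5^{2} = 25$)
$C{\left(H,g \right)} = - \frac{H}{2}$ ($C{\left(H,g \right)} = - \frac{H + H}{4} = - \frac{2 H}{4} = - \frac{H}{2}$)
$w = \frac{15}{8}$ ($w = \frac{3 \left(- 5 \left(\left(- \frac{1}{2}\right) 1\right)\right)}{4} = \frac{3 \left(\left(-5\right) \left(- \frac{1}{2}\right)\right)}{4} = \frac{3}{4} \cdot \frac{5}{2} = \frac{15}{8} \approx 1.875$)
$J{\left(Y \right)} = 8 + \frac{\frac{15}{8} + Y}{5 + Y}$
$v J{\left(-3 \right)} + 64 = 25 \frac{335 + 72 \left(-3\right)}{8 \left(5 - 3\right)} + 64 = 25 \frac{335 - 216}{8 \cdot 2} + 64 = 25 \cdot \frac{1}{8} \cdot \frac{1}{2} \cdot 119 + 64 = 25 \cdot \frac{119}{16} + 64 = \frac{2975}{16} + 64 = \frac{3999}{16}$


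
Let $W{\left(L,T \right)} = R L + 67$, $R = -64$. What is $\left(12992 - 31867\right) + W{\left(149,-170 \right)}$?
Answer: $-28344$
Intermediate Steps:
$W{\left(L,T \right)} = 67 - 64 L$ ($W{\left(L,T \right)} = - 64 L + 67 = 67 - 64 L$)
$\left(12992 - 31867\right) + W{\left(149,-170 \right)} = \left(12992 - 31867\right) + \left(67 - 9536\right) = -18875 + \left(67 - 9536\right) = -18875 - 9469 = -28344$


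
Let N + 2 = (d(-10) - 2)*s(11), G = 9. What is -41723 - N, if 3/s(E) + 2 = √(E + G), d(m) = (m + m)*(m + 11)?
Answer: -166851/4 + 33*√5/4 ≈ -41694.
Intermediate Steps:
d(m) = 2*m*(11 + m) (d(m) = (2*m)*(11 + m) = 2*m*(11 + m))
s(E) = 3/(-2 + √(9 + E)) (s(E) = 3/(-2 + √(E + 9)) = 3/(-2 + √(9 + E)))
N = -2 - 66/(-2 + 2*√5) (N = -2 + (2*(-10)*(11 - 10) - 2)*(3/(-2 + √(9 + 11))) = -2 + (2*(-10)*1 - 2)*(3/(-2 + √20)) = -2 + (-20 - 2)*(3/(-2 + 2*√5)) = -2 - 66/(-2 + 2*√5) ≈ -28.698)
-41723 - N = -41723 - (-41/4 - 33*√5/4) = -41723 + (41/4 + 33*√5/4) = -166851/4 + 33*√5/4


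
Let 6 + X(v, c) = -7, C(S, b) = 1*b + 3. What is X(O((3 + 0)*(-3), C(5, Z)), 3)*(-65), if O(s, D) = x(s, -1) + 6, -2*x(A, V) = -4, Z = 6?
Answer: 845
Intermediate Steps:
x(A, V) = 2 (x(A, V) = -½*(-4) = 2)
C(S, b) = 3 + b (C(S, b) = b + 3 = 3 + b)
O(s, D) = 8 (O(s, D) = 2 + 6 = 8)
X(v, c) = -13 (X(v, c) = -6 - 7 = -13)
X(O((3 + 0)*(-3), C(5, Z)), 3)*(-65) = -13*(-65) = 845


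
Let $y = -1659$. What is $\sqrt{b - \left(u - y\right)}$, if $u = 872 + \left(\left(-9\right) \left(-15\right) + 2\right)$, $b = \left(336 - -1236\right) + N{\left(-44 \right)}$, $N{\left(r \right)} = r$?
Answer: $2 i \sqrt{285} \approx 33.764 i$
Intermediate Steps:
$b = 1528$ ($b = \left(336 - -1236\right) - 44 = \left(336 + 1236\right) - 44 = 1572 - 44 = 1528$)
$u = 1009$ ($u = 872 + \left(135 + 2\right) = 872 + 137 = 1009$)
$\sqrt{b - \left(u - y\right)} = \sqrt{1528 - 2668} = \sqrt{-1140} = 2 i \sqrt{285}$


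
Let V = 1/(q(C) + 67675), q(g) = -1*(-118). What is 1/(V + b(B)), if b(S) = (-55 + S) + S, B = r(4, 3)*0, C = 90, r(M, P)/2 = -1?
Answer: -67793/3728614 ≈ -0.018182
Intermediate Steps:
r(M, P) = -2 (r(M, P) = 2*(-1) = -2)
q(g) = 118
B = 0 (B = -2*0 = 0)
b(S) = -55 + 2*S
V = 1/67793 (V = 1/(118 + 67675) = 1/67793 ≈ 1.4751e-5)
1/(V + b(B)) = 1/(1/67793 + (-55 + 2*0)) = 1/(1/67793 + (-55 + 0)) = 1/(1/67793 - 55) = 1/(-3728614/67793) = -67793/3728614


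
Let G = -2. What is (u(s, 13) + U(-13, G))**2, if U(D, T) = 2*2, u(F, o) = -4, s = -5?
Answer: 0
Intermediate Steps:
U(D, T) = 4
(u(s, 13) + U(-13, G))**2 = (-4 + 4)**2 = 0**2 = 0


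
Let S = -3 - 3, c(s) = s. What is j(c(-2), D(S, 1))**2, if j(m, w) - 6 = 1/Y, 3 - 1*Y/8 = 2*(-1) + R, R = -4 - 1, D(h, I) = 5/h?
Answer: 231361/6400 ≈ 36.150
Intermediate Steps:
S = -6
R = -5
Y = 80 (Y = 24 - 8*(2*(-1) - 5) = 24 - 8*(-2 - 5) = 24 - 8*(-7) = 24 + 56 = 80)
j(m, w) = 481/80 (j(m, w) = 6 + 1/80 = 481/80)
j(c(-2), D(S, 1))**2 = (481/80)**2 = 231361/6400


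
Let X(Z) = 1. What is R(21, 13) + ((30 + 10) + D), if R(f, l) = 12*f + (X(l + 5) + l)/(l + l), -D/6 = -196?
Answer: 19091/13 ≈ 1468.5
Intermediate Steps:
D = 1176 (D = -6*(-196) = 1176)
R(f, l) = 12*f + (1 + l)/(2*l) (R(f, l) = 12*f + (1 + l)/(l + l) = 12*f + (1 + l)/((2*l)) = 12*f + (1 + l)*(1/(2*l)) = 12*f + (1 + l)/(2*l))
R(21, 13) + ((30 + 10) + D) = (½)*(1 + 13*(1 + 24*21))/13 + ((30 + 10) + 1176) = (½)*(1/13)*(1 + 13*(1 + 504)) + (40 + 1176) = (½)*(1/13)*(1 + 13*505) + 1216 = (½)*(1/13)*(1 + 6565) + 1216 = (½)*(1/13)*6566 + 1216 = 3283/13 + 1216 = 19091/13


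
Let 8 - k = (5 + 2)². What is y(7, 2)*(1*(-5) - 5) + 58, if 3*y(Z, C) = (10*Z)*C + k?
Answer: -272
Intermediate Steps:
k = -41 (k = 8 - (5 + 2)² = 8 - 1*7² = 8 - 1*49 = 8 - 49 = -41)
y(Z, C) = -41/3 + 10*C*Z/3 (y(Z, C) = ((10*Z)*C - 41)/3 = (10*C*Z - 41)/3 = (-41 + 10*C*Z)/3 = -41/3 + 10*C*Z/3)
y(7, 2)*(1*(-5) - 5) + 58 = (-41/3 + (10/3)*2*7)*(1*(-5) - 5) + 58 = (-41/3 + 140/3)*(-5 - 5) + 58 = 33*(-10) + 58 = -330 + 58 = -272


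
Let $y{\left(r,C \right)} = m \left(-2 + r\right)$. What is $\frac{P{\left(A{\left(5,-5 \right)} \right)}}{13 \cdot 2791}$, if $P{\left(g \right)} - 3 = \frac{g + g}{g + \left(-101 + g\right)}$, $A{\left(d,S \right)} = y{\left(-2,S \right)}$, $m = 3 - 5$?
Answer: $\frac{239}{3084055} \approx 7.7495 \cdot 10^{-5}$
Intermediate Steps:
$m = -2$ ($m = 3 - 5 = -2$)
$y{\left(r,C \right)} = 4 - 2 r$ ($y{\left(r,C \right)} = - 2 \left(-2 + r\right) = 4 - 2 r$)
$A{\left(d,S \right)} = 8$ ($A{\left(d,S \right)} = 4 - -4 = 4 + 4 = 8$)
$P{\left(g \right)} = 3 + \frac{2 g}{-101 + 2 g}$ ($P{\left(g \right)} = 3 + \frac{g + g}{g + \left(-101 + g\right)} = 3 + \frac{2 g}{-101 + 2 g}$)
$\frac{P{\left(A{\left(5,-5 \right)} \right)}}{13 \cdot 2791} = \frac{\frac{1}{-101 + 2 \cdot 8} \left(-303 + 8 \cdot 8\right)}{13 \cdot 2791} = \frac{\frac{1}{-101 + 16} \left(-303 + 64\right)}{36283} = \frac{1}{-85} \left(-239\right) \frac{1}{36283} = \left(- \frac{1}{85}\right) \left(-239\right) \frac{1}{36283} = \frac{239}{85} \cdot \frac{1}{36283} = \frac{239}{3084055}$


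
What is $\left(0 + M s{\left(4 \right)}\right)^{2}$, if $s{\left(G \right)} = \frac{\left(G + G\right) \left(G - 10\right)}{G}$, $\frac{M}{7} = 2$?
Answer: $28224$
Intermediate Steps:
$M = 14$ ($M = 7 \cdot 2 = 14$)
$s{\left(G \right)} = -20 + 2 G$ ($s{\left(G \right)} = \frac{2 G \left(-10 + G\right)}{G} = -20 + 2 G$)
$\left(0 + M s{\left(4 \right)}\right)^{2} = \left(0 + 14 \left(-20 + 2 \cdot 4\right)\right)^{2} = \left(0 + 14 \left(-20 + 8\right)\right)^{2} = \left(0 + 14 \left(-12\right)\right)^{2} = \left(0 - 168\right)^{2} = \left(-168\right)^{2} = 28224$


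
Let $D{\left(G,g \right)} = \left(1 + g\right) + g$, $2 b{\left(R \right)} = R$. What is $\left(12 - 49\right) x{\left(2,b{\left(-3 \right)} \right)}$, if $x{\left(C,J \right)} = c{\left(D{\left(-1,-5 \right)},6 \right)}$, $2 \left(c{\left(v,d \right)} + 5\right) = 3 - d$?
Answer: $\frac{481}{2} \approx 240.5$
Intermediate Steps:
$b{\left(R \right)} = \frac{R}{2}$
$D{\left(G,g \right)} = 1 + 2 g$
$c{\left(v,d \right)} = - \frac{7}{2} - \frac{d}{2}$ ($c{\left(v,d \right)} = -5 + \frac{3 - d}{2} = -5 - \left(- \frac{3}{2} + \frac{d}{2}\right) = - \frac{7}{2} - \frac{d}{2}$)
$x{\left(C,J \right)} = - \frac{13}{2}$ ($x{\left(C,J \right)} = - \frac{7}{2} - 3 = - \frac{13}{2}$)
$\left(12 - 49\right) x{\left(2,b{\left(-3 \right)} \right)} = \left(12 - 49\right) \left(- \frac{13}{2}\right) = \left(-37\right) \left(- \frac{13}{2}\right) = \frac{481}{2}$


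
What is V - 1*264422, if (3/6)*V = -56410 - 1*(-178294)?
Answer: -20654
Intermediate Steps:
V = 243768 (V = 2*(-56410 - 1*(-178294)) = 2*(-56410 + 178294) = 2*121884 = 243768)
V - 1*264422 = 243768 - 1*264422 = 243768 - 264422 = -20654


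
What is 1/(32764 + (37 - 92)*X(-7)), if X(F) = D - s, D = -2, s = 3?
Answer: 1/33039 ≈ 3.0267e-5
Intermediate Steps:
X(F) = -5 (X(F) = -2 - 1*3 = -2 - 3 = -5)
1/(32764 + (37 - 92)*X(-7)) = 1/(32764 + (37 - 92)*(-5)) = 1/(32764 - 55*(-5)) = 1/(32764 + 275) = 1/33039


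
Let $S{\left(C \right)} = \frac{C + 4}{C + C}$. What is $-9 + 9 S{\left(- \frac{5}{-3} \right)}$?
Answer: $\frac{63}{10} \approx 6.3$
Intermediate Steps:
$S{\left(C \right)} = \frac{4 + C}{2 C}$
$-9 + 9 S{\left(- \frac{5}{-3} \right)} = -9 + 9 \frac{4 - \frac{5}{-3}}{2 \left(- \frac{5}{-3}\right)} = -9 + 9 \frac{4 - - \frac{5}{3}}{2 \left(\left(-5\right) \left(- \frac{1}{3}\right)\right)} = -9 + 9 \frac{4 + \frac{5}{3}}{2 \cdot \frac{5}{3}} = -9 + 9 \cdot \frac{1}{2} \cdot \frac{3}{5} \cdot \frac{17}{3} = -9 + 9 \cdot \frac{17}{10} = -9 + \frac{153}{10} = \frac{63}{10}$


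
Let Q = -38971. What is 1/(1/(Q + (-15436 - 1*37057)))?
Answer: -91464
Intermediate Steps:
1/(1/(Q + (-15436 - 1*37057))) = 1/(1/(-38971 + (-15436 - 1*37057))) = 1/(1/(-38971 + (-15436 - 37057))) = 1/(1/(-38971 - 52493)) = 1/(1/(-91464)) = 1/(-1/91464) = -91464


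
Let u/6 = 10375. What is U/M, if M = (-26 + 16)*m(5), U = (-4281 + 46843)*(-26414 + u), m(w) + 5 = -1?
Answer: 381312958/15 ≈ 2.5421e+7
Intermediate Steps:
u = 62250 (u = 6*10375 = 62250)
m(w) = -6 (m(w) = -5 - 1 = -6)
U = 1525251832 (U = (-4281 + 46843)*(-26414 + 62250) = 42562*35836 = 1525251832)
M = 60 (M = (-26 + 16)*(-6) = -10*(-6) = 60)
U/M = 1525251832/60 = 1525251832*(1/60) = 381312958/15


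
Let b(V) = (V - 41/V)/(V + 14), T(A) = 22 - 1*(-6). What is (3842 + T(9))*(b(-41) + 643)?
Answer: 7482430/3 ≈ 2.4941e+6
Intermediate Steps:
T(A) = 28 (T(A) = 22 + 6 = 28)
b(V) = (V - 41/V)/(14 + V)
(3842 + T(9))*(b(-41) + 643) = (3842 + 28)*((-41 + (-41)²)/((-41)*(14 - 41)) + 643) = 3870*(-1/41*(-41 + 1681)/(-27) + 643) = 3870*(-1/41*(-1/27)*1640 + 643) = 3870*(40/27 + 643) = 3870*(17401/27) = 7482430/3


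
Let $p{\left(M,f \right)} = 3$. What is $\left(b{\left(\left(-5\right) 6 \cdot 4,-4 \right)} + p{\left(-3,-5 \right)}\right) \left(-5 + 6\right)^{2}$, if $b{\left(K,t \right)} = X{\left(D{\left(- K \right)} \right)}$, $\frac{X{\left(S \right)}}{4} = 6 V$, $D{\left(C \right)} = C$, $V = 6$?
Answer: $147$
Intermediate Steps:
$X{\left(S \right)} = 144$ ($X{\left(S \right)} = 4 \cdot 6 \cdot 6 = 4 \cdot 36 = 144$)
$b{\left(K,t \right)} = 144$
$\left(b{\left(\left(-5\right) 6 \cdot 4,-4 \right)} + p{\left(-3,-5 \right)}\right) \left(-5 + 6\right)^{2} = \left(144 + 3\right) \left(-5 + 6\right)^{2} = 147 \cdot 1^{2} = 147 \cdot 1 = 147$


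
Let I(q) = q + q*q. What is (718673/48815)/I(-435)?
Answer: 23183/297283350 ≈ 7.7983e-5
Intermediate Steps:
I(q) = q + q²
(718673/48815)/I(-435) = (718673/48815)/((-435*(1 - 435))) = (718673*(1/48815))/((-435*(-434))) = (718673/48815)/188790 = (718673/48815)*(1/188790) = 23183/297283350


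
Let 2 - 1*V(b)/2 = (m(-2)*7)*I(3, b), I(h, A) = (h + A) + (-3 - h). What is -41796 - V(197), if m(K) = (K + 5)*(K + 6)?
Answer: -9208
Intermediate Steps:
m(K) = (5 + K)*(6 + K)
I(h, A) = -3 + A (I(h, A) = (A + h) + (-3 - h) = -3 + A)
V(b) = 508 - 168*b (V(b) = 4 - 2*(30 + (-2)² + 11*(-2))*7*(-3 + b) = 4 - 2*(30 + 4 - 22)*7*(-3 + b) = 4 - 2*12*7*(-3 + b) = 4 - 168*(-3 + b) = 4 - 2*(-252 + 84*b) = 4 + (504 - 168*b) = 508 - 168*b)
-41796 - V(197) = -41796 - (508 - 168*197) = -41796 - (508 - 33096) = -41796 - 1*(-32588) = -41796 + 32588 = -9208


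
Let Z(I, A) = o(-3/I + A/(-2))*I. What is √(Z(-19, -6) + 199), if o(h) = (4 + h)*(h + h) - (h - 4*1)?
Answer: 3*I*√27113/19 ≈ 25.999*I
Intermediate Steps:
o(h) = 4 - h + 2*h*(4 + h) (o(h) = (4 + h)*(2*h) - (h - 4) = 2*h*(4 + h) - (-4 + h) = 2*h*(4 + h) + (4 - h) = 4 - h + 2*h*(4 + h))
Z(I, A) = I*(4 - 21/I + 2*(-3/I - A/2)² - 7*A/2) (Z(I, A) = (4 + 2*(-3/I + A/(-2))² + 7*(-3/I + A/(-2)))*I = (4 + 2*(-3/I + A*(-½))² + 7*(-3/I + A*(-½)))*I = (4 + 2*(-3/I - A/2)² + 7*(-3/I - A/2))*I = (4 + 2*(-3/I - A/2)² + (-21/I - 7*A/2))*I = (4 - 21/I + 2*(-3/I - A/2)² - 7*A/2)*I = I*(4 - 21/I + 2*(-3/I - A/2)² - 7*A/2))
√(Z(-19, -6) + 199) = √((-21 + 4*(-19) + (½)*(6 - 6*(-19))²/(-19) - 7/2*(-6)*(-19)) + 199) = √((-21 - 76 + (½)*(-1/19)*(6 + 114)² - 399) + 199) = √((-21 - 76 + (½)*(-1/19)*120² - 399) + 199) = √((-21 - 76 + (½)*(-1/19)*14400 - 399) + 199) = √((-21 - 76 - 7200/19 - 399) + 199) = √(-16624/19 + 199) = √(-12843/19) = 3*I*√27113/19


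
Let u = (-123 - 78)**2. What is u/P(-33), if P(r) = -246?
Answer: -13467/82 ≈ -164.23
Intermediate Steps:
u = 40401 (u = (-201)**2 = 40401)
u/P(-33) = 40401/(-246) = 40401*(-1/246) = -13467/82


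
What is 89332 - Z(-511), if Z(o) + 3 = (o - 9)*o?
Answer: -176385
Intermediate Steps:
Z(o) = -3 + o*(-9 + o) (Z(o) = -3 + (o - 9)*o = -3 + (-9 + o)*o = -3 + o*(-9 + o))
89332 - Z(-511) = 89332 - (-3 + (-511)² - 9*(-511)) = 89332 - (-3 + 261121 + 4599) = 89332 - 1*265717 = 89332 - 265717 = -176385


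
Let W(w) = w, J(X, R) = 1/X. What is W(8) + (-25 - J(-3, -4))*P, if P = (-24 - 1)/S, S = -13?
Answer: -1538/39 ≈ -39.436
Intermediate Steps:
P = 25/13 (P = (-24 - 1)/(-13) = -25*(-1/13) = 25/13 ≈ 1.9231)
W(8) + (-25 - J(-3, -4))*P = 8 + (-25 - 1/(-3))*(25/13) = 8 + (-25 - 1*(-⅓))*(25/13) = 8 + (-25 + ⅓)*(25/13) = 8 - 74/3*25/13 = 8 - 1850/39 = -1538/39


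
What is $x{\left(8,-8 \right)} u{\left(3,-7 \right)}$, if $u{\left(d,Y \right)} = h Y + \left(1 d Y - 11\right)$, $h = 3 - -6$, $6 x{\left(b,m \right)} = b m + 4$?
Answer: $950$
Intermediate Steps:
$x{\left(b,m \right)} = \frac{2}{3} + \frac{b m}{6}$ ($x{\left(b,m \right)} = \frac{b m + 4}{6} = \frac{4 + b m}{6} = \frac{2}{3} + \frac{b m}{6}$)
$h = 9$ ($h = 3 + 6 = 9$)
$u{\left(d,Y \right)} = -11 + 9 Y + Y d$ ($u{\left(d,Y \right)} = 9 Y + \left(1 d Y - 11\right) = 9 Y + \left(d Y - 11\right) = 9 Y + \left(Y d - 11\right) = 9 Y + \left(-11 + Y d\right) = -11 + 9 Y + Y d$)
$x{\left(8,-8 \right)} u{\left(3,-7 \right)} = \left(\frac{2}{3} + \frac{1}{6} \cdot 8 \left(-8\right)\right) \left(-11 + 9 \left(-7\right) - 21\right) = \left(\frac{2}{3} - \frac{32}{3}\right) \left(-11 - 63 - 21\right) = \left(-10\right) \left(-95\right) = 950$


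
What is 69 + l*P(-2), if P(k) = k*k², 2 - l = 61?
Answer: 541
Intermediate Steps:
l = -59 (l = 2 - 1*61 = 2 - 61 = -59)
P(k) = k³
69 + l*P(-2) = 69 - 59*(-2)³ = 69 - 59*(-8) = 69 + 472 = 541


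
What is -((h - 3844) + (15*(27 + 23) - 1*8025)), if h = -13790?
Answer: 24909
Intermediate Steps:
-((h - 3844) + (15*(27 + 23) - 1*8025)) = -((-13790 - 3844) + (15*(27 + 23) - 1*8025)) = -(-17634 + (15*50 - 8025)) = -(-17634 + (750 - 8025)) = -(-17634 - 7275) = -1*(-24909) = 24909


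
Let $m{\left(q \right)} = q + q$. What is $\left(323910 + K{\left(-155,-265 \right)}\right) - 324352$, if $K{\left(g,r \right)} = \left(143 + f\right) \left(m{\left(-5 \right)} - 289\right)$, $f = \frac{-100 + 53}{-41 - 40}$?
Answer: $- \frac{3513172}{81} \approx -43373.0$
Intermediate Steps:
$f = \frac{47}{81}$ ($f = - \frac{47}{-81} = \left(-47\right) \left(- \frac{1}{81}\right) = \frac{47}{81} \approx 0.58025$)
$m{\left(q \right)} = 2 q$
$K{\left(g,r \right)} = - \frac{3477370}{81}$ ($K{\left(g,r \right)} = \left(143 + \frac{47}{81}\right) \left(2 \left(-5\right) - 289\right) = \frac{11630 \left(-10 - 289\right)}{81} = \frac{11630}{81} \left(-299\right) = - \frac{3477370}{81}$)
$\left(323910 + K{\left(-155,-265 \right)}\right) - 324352 = \left(323910 - \frac{3477370}{81}\right) - 324352 = \frac{22759340}{81} - 324352 = - \frac{3513172}{81}$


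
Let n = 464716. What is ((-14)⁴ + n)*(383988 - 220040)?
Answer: 82487485136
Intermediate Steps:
((-14)⁴ + n)*(383988 - 220040) = ((-14)⁴ + 464716)*(383988 - 220040) = (38416 + 464716)*163948 = 503132*163948 = 82487485136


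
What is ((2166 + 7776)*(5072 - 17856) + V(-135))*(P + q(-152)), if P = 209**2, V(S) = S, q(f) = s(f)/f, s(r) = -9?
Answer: -843874242060423/152 ≈ -5.5518e+12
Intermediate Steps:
q(f) = -9/f
P = 43681
((2166 + 7776)*(5072 - 17856) + V(-135))*(P + q(-152)) = ((2166 + 7776)*(5072 - 17856) - 135)*(43681 - 9/(-152)) = (9942*(-12784) - 135)*(43681 - 9*(-1/152)) = (-127098528 - 135)*(43681 + 9/152) = -127098663*6639521/152 = -843874242060423/152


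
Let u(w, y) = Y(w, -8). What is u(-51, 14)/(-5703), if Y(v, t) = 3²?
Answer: -3/1901 ≈ -0.0015781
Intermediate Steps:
Y(v, t) = 9
u(w, y) = 9
u(-51, 14)/(-5703) = 9/(-5703) = 9*(-1/5703) = -3/1901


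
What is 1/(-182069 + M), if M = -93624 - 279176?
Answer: -1/554869 ≈ -1.8022e-6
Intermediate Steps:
M = -372800
1/(-182069 + M) = 1/(-182069 - 372800) = 1/(-554869) = -1/554869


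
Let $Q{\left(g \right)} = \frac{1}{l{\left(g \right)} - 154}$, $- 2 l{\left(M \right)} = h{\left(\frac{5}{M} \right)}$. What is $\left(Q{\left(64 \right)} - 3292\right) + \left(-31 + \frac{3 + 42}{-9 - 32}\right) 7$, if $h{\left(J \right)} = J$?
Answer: $- \frac{2842881176}{808397} \approx -3516.7$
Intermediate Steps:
$l{\left(M \right)} = - \frac{5}{2 M}$ ($l{\left(M \right)} = - \frac{5 \frac{1}{M}}{2} = - \frac{5}{2 M}$)
$Q{\left(g \right)} = \frac{1}{-154 - \frac{5}{2 g}}$ ($Q{\left(g \right)} = \frac{1}{- \frac{5}{2 g} - 154} = \frac{1}{-154 - \frac{5}{2 g}}$)
$\left(Q{\left(64 \right)} - 3292\right) + \left(-31 + \frac{3 + 42}{-9 - 32}\right) 7 = \left(\left(-2\right) 64 \frac{1}{5 + 308 \cdot 64} - 3292\right) + \left(-31 + \frac{3 + 42}{-9 - 32}\right) 7 = \left(\left(-2\right) 64 \frac{1}{5 + 19712} - 3292\right) + \left(-31 + \frac{45}{-41}\right) 7 = \left(\left(-2\right) 64 \cdot \frac{1}{19717} - 3292\right) + \left(-31 + 45 \left(- \frac{1}{41}\right)\right) 7 = \left(\left(-2\right) 64 \cdot \frac{1}{19717} - 3292\right) + \left(-31 - \frac{45}{41}\right) 7 = \left(- \frac{128}{19717} - 3292\right) - \frac{9212}{41} = - \frac{64908492}{19717} - \frac{9212}{41} = - \frac{2842881176}{808397}$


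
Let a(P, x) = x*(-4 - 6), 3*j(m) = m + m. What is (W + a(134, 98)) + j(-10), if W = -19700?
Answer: -62060/3 ≈ -20687.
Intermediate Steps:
j(m) = 2*m/3 (j(m) = (m + m)/3 = (2*m)/3 = 2*m/3)
a(P, x) = -10*x (a(P, x) = x*(-10) = -10*x)
(W + a(134, 98)) + j(-10) = (-19700 - 10*98) + (⅔)*(-10) = (-19700 - 980) - 20/3 = -20680 - 20/3 = -62060/3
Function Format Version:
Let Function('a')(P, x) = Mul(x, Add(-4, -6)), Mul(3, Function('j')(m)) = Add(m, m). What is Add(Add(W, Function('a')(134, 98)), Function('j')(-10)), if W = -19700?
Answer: Rational(-62060, 3) ≈ -20687.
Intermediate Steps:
Function('j')(m) = Mul(Rational(2, 3), m) (Function('j')(m) = Mul(Rational(1, 3), Add(m, m)) = Mul(Rational(1, 3), Mul(2, m)) = Mul(Rational(2, 3), m))
Function('a')(P, x) = Mul(-10, x) (Function('a')(P, x) = Mul(x, -10) = Mul(-10, x))
Add(Add(W, Function('a')(134, 98)), Function('j')(-10)) = Add(Add(-19700, Mul(-10, 98)), Mul(Rational(2, 3), -10)) = Add(Add(-19700, -980), Rational(-20, 3)) = Add(-20680, Rational(-20, 3)) = Rational(-62060, 3)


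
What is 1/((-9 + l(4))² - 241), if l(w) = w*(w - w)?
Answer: -1/160 ≈ -0.0062500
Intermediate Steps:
l(w) = 0 (l(w) = w*0 = 0)
1/((-9 + l(4))² - 241) = 1/((-9 + 0)² - 241) = 1/((-9)² - 241) = 1/(81 - 241) = 1/(-160) = -1/160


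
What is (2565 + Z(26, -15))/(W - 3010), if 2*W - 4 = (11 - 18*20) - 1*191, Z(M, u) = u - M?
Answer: -1262/1639 ≈ -0.76998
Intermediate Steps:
W = -268 (W = 2 + ((11 - 18*20) - 1*191)/2 = 2 + ((11 - 360) - 191)/2 = 2 + (-349 - 191)/2 = 2 + (½)*(-540) = 2 - 270 = -268)
(2565 + Z(26, -15))/(W - 3010) = (2565 + (-15 - 1*26))/(-268 - 3010) = (2565 + (-15 - 26))/(-3278) = (2565 - 41)*(-1/3278) = 2524*(-1/3278) = -1262/1639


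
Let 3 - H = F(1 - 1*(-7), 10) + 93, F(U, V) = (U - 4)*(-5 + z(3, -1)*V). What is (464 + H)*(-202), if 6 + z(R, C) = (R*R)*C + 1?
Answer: -192708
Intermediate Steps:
z(R, C) = -5 + C*R**2 (z(R, C) = -6 + ((R*R)*C + 1) = -6 + (R**2*C + 1) = -6 + (C*R**2 + 1) = -6 + (1 + C*R**2) = -5 + C*R**2)
F(U, V) = (-5 - 14*V)*(-4 + U) (F(U, V) = (U - 4)*(-5 + (-5 - 1*3**2)*V) = (-4 + U)*(-5 + (-5 - 1*9)*V) = (-4 + U)*(-5 + (-5 - 9)*V) = (-4 + U)*(-5 - 14*V) = (-5 - 14*V)*(-4 + U))
H = 490 (H = 3 - ((20 - 5*(1 - 1*(-7)) + 56*10 - 14*(1 - 1*(-7))*10) + 93) = 3 - ((20 - 5*(1 + 7) + 560 - 14*(1 + 7)*10) + 93) = 3 - ((20 - 5*8 + 560 - 14*8*10) + 93) = 3 - ((20 - 40 + 560 - 1120) + 93) = 3 - (-580 + 93) = 3 - 1*(-487) = 3 + 487 = 490)
(464 + H)*(-202) = (464 + 490)*(-202) = 954*(-202) = -192708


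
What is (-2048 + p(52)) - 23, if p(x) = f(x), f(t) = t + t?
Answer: -1967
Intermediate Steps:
f(t) = 2*t
p(x) = 2*x
(-2048 + p(52)) - 23 = (-2048 + 2*52) - 23 = (-2048 + 104) - 23 = -1944 - 23 = -1967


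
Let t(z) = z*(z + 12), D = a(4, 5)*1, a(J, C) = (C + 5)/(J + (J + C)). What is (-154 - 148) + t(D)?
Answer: -49378/169 ≈ -292.18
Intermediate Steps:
a(J, C) = (5 + C)/(C + 2*J) (a(J, C) = (5 + C)/(J + (C + J)) = (5 + C)/(C + 2*J))
D = 10/13 (D = ((5 + 5)/(5 + 2*4))*1 = (10/(5 + 8))*1 = (10/13)*1 = 10/13 ≈ 0.76923)
t(z) = z*(12 + z)
(-154 - 148) + t(D) = (-154 - 148) + 10*(12 + 10/13)/13 = -302 + (10/13)*(166/13) = -302 + 1660/169 = -49378/169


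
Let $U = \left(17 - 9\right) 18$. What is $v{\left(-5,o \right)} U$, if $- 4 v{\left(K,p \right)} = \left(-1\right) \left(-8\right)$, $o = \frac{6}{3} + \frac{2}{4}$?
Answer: $-288$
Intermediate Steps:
$o = \frac{5}{2}$ ($o = 6 \cdot \frac{1}{3} + 2 \cdot \frac{1}{4} = 2 + \frac{1}{2} = \frac{5}{2} \approx 2.5$)
$v{\left(K,p \right)} = -2$ ($v{\left(K,p \right)} = - \frac{\left(-1\right) \left(-8\right)}{4} = \left(- \frac{1}{4}\right) 8 = -2$)
$U = 144$ ($U = 8 \cdot 18 = 144$)
$v{\left(-5,o \right)} U = \left(-2\right) 144 = -288$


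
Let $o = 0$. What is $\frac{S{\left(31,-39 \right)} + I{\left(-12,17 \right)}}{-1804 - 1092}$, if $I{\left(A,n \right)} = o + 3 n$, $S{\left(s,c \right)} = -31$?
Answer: $- \frac{5}{724} \approx -0.0069061$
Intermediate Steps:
$I{\left(A,n \right)} = 3 n$ ($I{\left(A,n \right)} = 0 + 3 n = 3 n$)
$\frac{S{\left(31,-39 \right)} + I{\left(-12,17 \right)}}{-1804 - 1092} = \frac{-31 + 3 \cdot 17}{-1804 - 1092} = \frac{-31 + 51}{-2896} = 20 \left(- \frac{1}{2896}\right) = - \frac{5}{724}$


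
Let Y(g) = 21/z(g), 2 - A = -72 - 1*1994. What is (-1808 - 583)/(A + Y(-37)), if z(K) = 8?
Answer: -19128/16565 ≈ -1.1547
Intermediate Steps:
A = 2068 (A = 2 - (-72 - 1*1994) = 2 - (-72 - 1994) = 2 - 1*(-2066) = 2 + 2066 = 2068)
Y(g) = 21/8
(-1808 - 583)/(A + Y(-37)) = (-1808 - 583)/(2068 + 21/8) = -2391/16565/8 = -2391*8/16565 = -19128/16565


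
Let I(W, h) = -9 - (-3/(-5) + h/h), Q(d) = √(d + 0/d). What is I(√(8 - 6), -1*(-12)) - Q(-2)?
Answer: -53/5 - I*√2 ≈ -10.6 - 1.4142*I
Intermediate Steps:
Q(d) = √d (Q(d) = √(d + 0) = √d)
I(W, h) = -53/5 (I(W, h) = -9 - (-3*(-⅕) + 1) = -9 - (⅗ + 1) = -9 - 1*8/5 = -9 - 8/5 = -53/5)
I(√(8 - 6), -1*(-12)) - Q(-2) = -53/5 - √(-2) = -53/5 - I*√2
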